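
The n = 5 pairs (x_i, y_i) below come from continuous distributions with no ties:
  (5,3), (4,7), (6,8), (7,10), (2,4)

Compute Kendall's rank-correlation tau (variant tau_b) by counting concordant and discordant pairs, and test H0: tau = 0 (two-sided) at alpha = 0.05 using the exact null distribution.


Step 1: Enumerate the 10 unordered pairs (i,j) with i<j and classify each by sign(x_j-x_i) * sign(y_j-y_i).
  (1,2):dx=-1,dy=+4->D; (1,3):dx=+1,dy=+5->C; (1,4):dx=+2,dy=+7->C; (1,5):dx=-3,dy=+1->D
  (2,3):dx=+2,dy=+1->C; (2,4):dx=+3,dy=+3->C; (2,5):dx=-2,dy=-3->C; (3,4):dx=+1,dy=+2->C
  (3,5):dx=-4,dy=-4->C; (4,5):dx=-5,dy=-6->C
Step 2: C = 8, D = 2, total pairs = 10.
Step 3: tau = (C - D)/(n(n-1)/2) = (8 - 2)/10 = 0.600000.
Step 4: Exact two-sided p-value (enumerate n! = 120 permutations of y under H0): p = 0.233333.
Step 5: alpha = 0.05. fail to reject H0.

tau_b = 0.6000 (C=8, D=2), p = 0.233333, fail to reject H0.


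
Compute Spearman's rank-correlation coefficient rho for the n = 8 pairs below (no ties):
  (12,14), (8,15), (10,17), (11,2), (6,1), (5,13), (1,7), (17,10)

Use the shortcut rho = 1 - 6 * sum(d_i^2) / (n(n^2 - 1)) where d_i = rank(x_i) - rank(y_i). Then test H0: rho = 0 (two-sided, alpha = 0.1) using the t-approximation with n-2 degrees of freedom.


Step 1: Rank x and y separately (midranks; no ties here).
rank(x): 12->7, 8->4, 10->5, 11->6, 6->3, 5->2, 1->1, 17->8
rank(y): 14->6, 15->7, 17->8, 2->2, 1->1, 13->5, 7->3, 10->4
Step 2: d_i = R_x(i) - R_y(i); compute d_i^2.
  (7-6)^2=1, (4-7)^2=9, (5-8)^2=9, (6-2)^2=16, (3-1)^2=4, (2-5)^2=9, (1-3)^2=4, (8-4)^2=16
sum(d^2) = 68.
Step 3: rho = 1 - 6*68 / (8*(8^2 - 1)) = 1 - 408/504 = 0.190476.
Step 4: Under H0, t = rho * sqrt((n-2)/(1-rho^2)) = 0.4753 ~ t(6).
Step 5: Two-sided p-value from the t-distribution with 6 df = 0.651401.
Step 6: alpha = 0.1. fail to reject H0.

rho = 0.1905, p = 0.651401, fail to reject H0 at alpha = 0.1.


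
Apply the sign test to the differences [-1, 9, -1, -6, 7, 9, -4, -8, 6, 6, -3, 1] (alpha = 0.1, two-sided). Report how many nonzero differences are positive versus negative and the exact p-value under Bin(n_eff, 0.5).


Step 1: Discard zero differences. Original n = 12; n_eff = number of nonzero differences = 12.
Nonzero differences (with sign): -1, +9, -1, -6, +7, +9, -4, -8, +6, +6, -3, +1
Step 2: Count signs: positive = 6, negative = 6.
Step 3: Under H0: P(positive) = 0.5, so the number of positives S ~ Bin(12, 0.5).
Step 4: Two-sided exact p-value = sum of Bin(12,0.5) probabilities at or below the observed probability = 1.000000.
Step 5: alpha = 0.1. fail to reject H0.

n_eff = 12, pos = 6, neg = 6, p = 1.000000, fail to reject H0.


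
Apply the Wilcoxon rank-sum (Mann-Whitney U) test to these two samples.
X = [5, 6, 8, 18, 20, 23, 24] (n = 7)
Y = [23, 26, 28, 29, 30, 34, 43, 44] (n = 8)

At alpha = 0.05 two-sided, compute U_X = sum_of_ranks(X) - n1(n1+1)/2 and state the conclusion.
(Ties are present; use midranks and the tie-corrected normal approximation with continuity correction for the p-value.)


Step 1: Combine and sort all 15 observations; assign midranks.
sorted (value, group): (5,X), (6,X), (8,X), (18,X), (20,X), (23,X), (23,Y), (24,X), (26,Y), (28,Y), (29,Y), (30,Y), (34,Y), (43,Y), (44,Y)
ranks: 5->1, 6->2, 8->3, 18->4, 20->5, 23->6.5, 23->6.5, 24->8, 26->9, 28->10, 29->11, 30->12, 34->13, 43->14, 44->15
Step 2: Rank sum for X: R1 = 1 + 2 + 3 + 4 + 5 + 6.5 + 8 = 29.5.
Step 3: U_X = R1 - n1(n1+1)/2 = 29.5 - 7*8/2 = 29.5 - 28 = 1.5.
       U_Y = n1*n2 - U_X = 56 - 1.5 = 54.5.
Step 4: Ties are present, so use the tie-corrected normal approximation (with continuity correction) for the p-value.
Step 5: p-value = 0.002599; compare to alpha = 0.05. reject H0.

U_X = 1.5, p = 0.002599, reject H0 at alpha = 0.05.


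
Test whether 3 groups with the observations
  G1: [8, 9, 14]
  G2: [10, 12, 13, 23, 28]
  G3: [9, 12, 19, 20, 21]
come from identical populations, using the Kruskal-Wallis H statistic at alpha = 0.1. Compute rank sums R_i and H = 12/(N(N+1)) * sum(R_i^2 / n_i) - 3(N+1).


Step 1: Combine all N = 13 observations and assign midranks.
sorted (value, group, rank): (8,G1,1), (9,G1,2.5), (9,G3,2.5), (10,G2,4), (12,G2,5.5), (12,G3,5.5), (13,G2,7), (14,G1,8), (19,G3,9), (20,G3,10), (21,G3,11), (23,G2,12), (28,G2,13)
Step 2: Sum ranks within each group.
R_1 = 11.5 (n_1 = 3)
R_2 = 41.5 (n_2 = 5)
R_3 = 38 (n_3 = 5)
Step 3: H = 12/(N(N+1)) * sum(R_i^2/n_i) - 3(N+1)
     = 12/(13*14) * (11.5^2/3 + 41.5^2/5 + 38^2/5) - 3*14
     = 0.065934 * 677.333 - 42
     = 2.659341.
Step 4: Ties present; correction factor C = 1 - 12/(13^3 - 13) = 0.994505. Corrected H = 2.659341 / 0.994505 = 2.674033.
Step 5: Under H0, H ~ chi^2(2); p-value = 0.262628.
Step 6: alpha = 0.1. fail to reject H0.

H = 2.6740, df = 2, p = 0.262628, fail to reject H0.


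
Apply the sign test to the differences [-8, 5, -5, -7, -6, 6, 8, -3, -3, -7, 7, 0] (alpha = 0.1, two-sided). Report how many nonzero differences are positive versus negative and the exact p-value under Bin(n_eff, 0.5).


Step 1: Discard zero differences. Original n = 12; n_eff = number of nonzero differences = 11.
Nonzero differences (with sign): -8, +5, -5, -7, -6, +6, +8, -3, -3, -7, +7
Step 2: Count signs: positive = 4, negative = 7.
Step 3: Under H0: P(positive) = 0.5, so the number of positives S ~ Bin(11, 0.5).
Step 4: Two-sided exact p-value = sum of Bin(11,0.5) probabilities at or below the observed probability = 0.548828.
Step 5: alpha = 0.1. fail to reject H0.

n_eff = 11, pos = 4, neg = 7, p = 0.548828, fail to reject H0.


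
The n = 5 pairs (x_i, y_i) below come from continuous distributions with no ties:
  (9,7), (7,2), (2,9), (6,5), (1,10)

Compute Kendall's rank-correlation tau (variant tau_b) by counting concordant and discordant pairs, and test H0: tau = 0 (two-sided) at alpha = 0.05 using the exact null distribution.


Step 1: Enumerate the 10 unordered pairs (i,j) with i<j and classify each by sign(x_j-x_i) * sign(y_j-y_i).
  (1,2):dx=-2,dy=-5->C; (1,3):dx=-7,dy=+2->D; (1,4):dx=-3,dy=-2->C; (1,5):dx=-8,dy=+3->D
  (2,3):dx=-5,dy=+7->D; (2,4):dx=-1,dy=+3->D; (2,5):dx=-6,dy=+8->D; (3,4):dx=+4,dy=-4->D
  (3,5):dx=-1,dy=+1->D; (4,5):dx=-5,dy=+5->D
Step 2: C = 2, D = 8, total pairs = 10.
Step 3: tau = (C - D)/(n(n-1)/2) = (2 - 8)/10 = -0.600000.
Step 4: Exact two-sided p-value (enumerate n! = 120 permutations of y under H0): p = 0.233333.
Step 5: alpha = 0.05. fail to reject H0.

tau_b = -0.6000 (C=2, D=8), p = 0.233333, fail to reject H0.


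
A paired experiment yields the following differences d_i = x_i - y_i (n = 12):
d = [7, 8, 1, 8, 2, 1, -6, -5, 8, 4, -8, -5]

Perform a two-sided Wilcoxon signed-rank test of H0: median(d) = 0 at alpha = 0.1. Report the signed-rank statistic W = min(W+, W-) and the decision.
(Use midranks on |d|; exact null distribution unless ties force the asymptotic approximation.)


Step 1: Drop any zero differences (none here) and take |d_i|.
|d| = [7, 8, 1, 8, 2, 1, 6, 5, 8, 4, 8, 5]
Step 2: Midrank |d_i| (ties get averaged ranks).
ranks: |7|->8, |8|->10.5, |1|->1.5, |8|->10.5, |2|->3, |1|->1.5, |6|->7, |5|->5.5, |8|->10.5, |4|->4, |8|->10.5, |5|->5.5
Step 3: Attach original signs; sum ranks with positive sign and with negative sign.
W+ = 8 + 10.5 + 1.5 + 10.5 + 3 + 1.5 + 10.5 + 4 = 49.5
W- = 7 + 5.5 + 10.5 + 5.5 = 28.5
(Check: W+ + W- = 78 should equal n(n+1)/2 = 78.)
Step 4: Test statistic W = min(W+, W-) = 28.5.
Step 5: Ties in |d|, so use the tie-corrected normal approximation.
        E[W] = n(n+1)/4 = 12*13/4 = 39.
        Tie groups: |d|=1 (t=2), |d|=5 (t=2), |d|=8 (t=4); sum(t^3 - t) = 72.
        Var[W] = n(n+1)(2n+1)/24 - sum(t^3-t)/48 = 3900/24 - 72/48 = 161.
        z = (W - E[W]) / sqrt(Var[W]) = (28.5 - 39) / 12.6886 = -0.8275.
        Two-sided p = 2*Phi(z) = 0.407945.
Step 6: alpha = 0.1. fail to reject H0.

W+ = 49.5, W- = 28.5, W = min = 28.5, p = 0.407945, fail to reject H0.


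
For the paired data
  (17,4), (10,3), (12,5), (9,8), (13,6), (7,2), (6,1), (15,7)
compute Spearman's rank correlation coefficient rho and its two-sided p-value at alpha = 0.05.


Step 1: Rank x and y separately (midranks; no ties here).
rank(x): 17->8, 10->4, 12->5, 9->3, 13->6, 7->2, 6->1, 15->7
rank(y): 4->4, 3->3, 5->5, 8->8, 6->6, 2->2, 1->1, 7->7
Step 2: d_i = R_x(i) - R_y(i); compute d_i^2.
  (8-4)^2=16, (4-3)^2=1, (5-5)^2=0, (3-8)^2=25, (6-6)^2=0, (2-2)^2=0, (1-1)^2=0, (7-7)^2=0
sum(d^2) = 42.
Step 3: rho = 1 - 6*42 / (8*(8^2 - 1)) = 1 - 252/504 = 0.500000.
Step 4: Under H0, t = rho * sqrt((n-2)/(1-rho^2)) = 1.4142 ~ t(6).
Step 5: Two-sided p-value from the t-distribution with 6 df = 0.207031.
Step 6: alpha = 0.05. fail to reject H0.

rho = 0.5000, p = 0.207031, fail to reject H0 at alpha = 0.05.


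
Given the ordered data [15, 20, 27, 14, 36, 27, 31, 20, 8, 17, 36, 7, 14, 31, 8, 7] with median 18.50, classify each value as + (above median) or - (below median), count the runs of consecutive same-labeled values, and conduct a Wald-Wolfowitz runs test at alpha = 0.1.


Step 1: Compute median = 18.50; label A = above, B = below.
Labels in order: BAABAAAABBABBABB  (n_A = 8, n_B = 8)
Step 2: Count runs R = 9.
Step 3: Under H0 (random ordering), E[R] = 2*n_A*n_B/(n_A+n_B) + 1 = 2*8*8/16 + 1 = 9.0000.
        Var[R] = 2*n_A*n_B*(2*n_A*n_B - n_A - n_B) / ((n_A+n_B)^2 * (n_A+n_B-1)) = 14336/3840 = 3.7333.
        SD[R] = 1.9322.
Step 4: R = E[R], so z = 0 with no continuity correction.
Step 5: Two-sided p-value via normal approximation = 2*(1 - Phi(|z|)) = 1.000000.
Step 6: alpha = 0.1. fail to reject H0.

R = 9, z = 0.0000, p = 1.000000, fail to reject H0.


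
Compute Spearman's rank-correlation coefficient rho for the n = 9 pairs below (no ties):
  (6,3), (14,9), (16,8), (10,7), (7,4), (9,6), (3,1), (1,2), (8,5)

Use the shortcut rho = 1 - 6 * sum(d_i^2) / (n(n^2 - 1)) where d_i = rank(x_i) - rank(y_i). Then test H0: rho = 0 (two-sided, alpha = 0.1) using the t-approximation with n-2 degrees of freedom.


Step 1: Rank x and y separately (midranks; no ties here).
rank(x): 6->3, 14->8, 16->9, 10->7, 7->4, 9->6, 3->2, 1->1, 8->5
rank(y): 3->3, 9->9, 8->8, 7->7, 4->4, 6->6, 1->1, 2->2, 5->5
Step 2: d_i = R_x(i) - R_y(i); compute d_i^2.
  (3-3)^2=0, (8-9)^2=1, (9-8)^2=1, (7-7)^2=0, (4-4)^2=0, (6-6)^2=0, (2-1)^2=1, (1-2)^2=1, (5-5)^2=0
sum(d^2) = 4.
Step 3: rho = 1 - 6*4 / (9*(9^2 - 1)) = 1 - 24/720 = 0.966667.
Step 4: Under H0, t = rho * sqrt((n-2)/(1-rho^2)) = 9.9890 ~ t(7).
Step 5: Two-sided p-value from the t-distribution with 7 df = 0.000022.
Step 6: alpha = 0.1. reject H0.

rho = 0.9667, p = 0.000022, reject H0 at alpha = 0.1.


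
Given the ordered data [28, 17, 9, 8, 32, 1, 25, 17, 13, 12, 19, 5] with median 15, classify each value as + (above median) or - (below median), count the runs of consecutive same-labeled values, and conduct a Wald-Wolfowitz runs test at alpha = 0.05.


Step 1: Compute median = 15; label A = above, B = below.
Labels in order: AABBABAABBAB  (n_A = 6, n_B = 6)
Step 2: Count runs R = 8.
Step 3: Under H0 (random ordering), E[R] = 2*n_A*n_B/(n_A+n_B) + 1 = 2*6*6/12 + 1 = 7.0000.
        Var[R] = 2*n_A*n_B*(2*n_A*n_B - n_A - n_B) / ((n_A+n_B)^2 * (n_A+n_B-1)) = 4320/1584 = 2.7273.
        SD[R] = 1.6514.
Step 4: Continuity-corrected z = (R - 0.5 - E[R]) / SD[R] = (8 - 0.5 - 7.0000) / 1.6514 = 0.3028.
Step 5: Two-sided p-value via normal approximation = 2*(1 - Phi(|z|)) = 0.762069.
Step 6: alpha = 0.05. fail to reject H0.

R = 8, z = 0.3028, p = 0.762069, fail to reject H0.


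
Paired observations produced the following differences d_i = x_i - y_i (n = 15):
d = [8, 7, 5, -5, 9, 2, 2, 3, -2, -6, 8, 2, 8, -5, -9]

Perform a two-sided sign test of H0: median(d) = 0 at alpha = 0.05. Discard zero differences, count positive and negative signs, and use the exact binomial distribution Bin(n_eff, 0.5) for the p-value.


Step 1: Discard zero differences. Original n = 15; n_eff = number of nonzero differences = 15.
Nonzero differences (with sign): +8, +7, +5, -5, +9, +2, +2, +3, -2, -6, +8, +2, +8, -5, -9
Step 2: Count signs: positive = 10, negative = 5.
Step 3: Under H0: P(positive) = 0.5, so the number of positives S ~ Bin(15, 0.5).
Step 4: Two-sided exact p-value = sum of Bin(15,0.5) probabilities at or below the observed probability = 0.301758.
Step 5: alpha = 0.05. fail to reject H0.

n_eff = 15, pos = 10, neg = 5, p = 0.301758, fail to reject H0.


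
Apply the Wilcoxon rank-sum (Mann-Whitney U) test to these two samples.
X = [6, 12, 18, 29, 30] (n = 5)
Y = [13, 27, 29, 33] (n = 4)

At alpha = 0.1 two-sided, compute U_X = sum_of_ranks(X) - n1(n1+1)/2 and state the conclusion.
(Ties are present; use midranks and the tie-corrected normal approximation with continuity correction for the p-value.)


Step 1: Combine and sort all 9 observations; assign midranks.
sorted (value, group): (6,X), (12,X), (13,Y), (18,X), (27,Y), (29,X), (29,Y), (30,X), (33,Y)
ranks: 6->1, 12->2, 13->3, 18->4, 27->5, 29->6.5, 29->6.5, 30->8, 33->9
Step 2: Rank sum for X: R1 = 1 + 2 + 4 + 6.5 + 8 = 21.5.
Step 3: U_X = R1 - n1(n1+1)/2 = 21.5 - 5*6/2 = 21.5 - 15 = 6.5.
       U_Y = n1*n2 - U_X = 20 - 6.5 = 13.5.
Step 4: Ties are present, so use the tie-corrected normal approximation (with continuity correction) for the p-value.
Step 5: p-value = 0.460558; compare to alpha = 0.1. fail to reject H0.

U_X = 6.5, p = 0.460558, fail to reject H0 at alpha = 0.1.


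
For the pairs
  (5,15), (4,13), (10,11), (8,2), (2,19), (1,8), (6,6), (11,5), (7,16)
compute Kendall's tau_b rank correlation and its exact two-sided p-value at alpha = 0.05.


Step 1: Enumerate the 36 unordered pairs (i,j) with i<j and classify each by sign(x_j-x_i) * sign(y_j-y_i).
  (1,2):dx=-1,dy=-2->C; (1,3):dx=+5,dy=-4->D; (1,4):dx=+3,dy=-13->D; (1,5):dx=-3,dy=+4->D
  (1,6):dx=-4,dy=-7->C; (1,7):dx=+1,dy=-9->D; (1,8):dx=+6,dy=-10->D; (1,9):dx=+2,dy=+1->C
  (2,3):dx=+6,dy=-2->D; (2,4):dx=+4,dy=-11->D; (2,5):dx=-2,dy=+6->D; (2,6):dx=-3,dy=-5->C
  (2,7):dx=+2,dy=-7->D; (2,8):dx=+7,dy=-8->D; (2,9):dx=+3,dy=+3->C; (3,4):dx=-2,dy=-9->C
  (3,5):dx=-8,dy=+8->D; (3,6):dx=-9,dy=-3->C; (3,7):dx=-4,dy=-5->C; (3,8):dx=+1,dy=-6->D
  (3,9):dx=-3,dy=+5->D; (4,5):dx=-6,dy=+17->D; (4,6):dx=-7,dy=+6->D; (4,7):dx=-2,dy=+4->D
  (4,8):dx=+3,dy=+3->C; (4,9):dx=-1,dy=+14->D; (5,6):dx=-1,dy=-11->C; (5,7):dx=+4,dy=-13->D
  (5,8):dx=+9,dy=-14->D; (5,9):dx=+5,dy=-3->D; (6,7):dx=+5,dy=-2->D; (6,8):dx=+10,dy=-3->D
  (6,9):dx=+6,dy=+8->C; (7,8):dx=+5,dy=-1->D; (7,9):dx=+1,dy=+10->C; (8,9):dx=-4,dy=+11->D
Step 2: C = 12, D = 24, total pairs = 36.
Step 3: tau = (C - D)/(n(n-1)/2) = (12 - 24)/36 = -0.333333.
Step 4: Exact two-sided p-value (enumerate n! = 362880 permutations of y under H0): p = 0.259518.
Step 5: alpha = 0.05. fail to reject H0.

tau_b = -0.3333 (C=12, D=24), p = 0.259518, fail to reject H0.


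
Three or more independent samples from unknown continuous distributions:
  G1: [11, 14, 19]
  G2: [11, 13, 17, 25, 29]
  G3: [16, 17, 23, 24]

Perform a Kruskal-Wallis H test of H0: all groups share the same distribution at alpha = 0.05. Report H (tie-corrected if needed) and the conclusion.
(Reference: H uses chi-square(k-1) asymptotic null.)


Step 1: Combine all N = 12 observations and assign midranks.
sorted (value, group, rank): (11,G1,1.5), (11,G2,1.5), (13,G2,3), (14,G1,4), (16,G3,5), (17,G2,6.5), (17,G3,6.5), (19,G1,8), (23,G3,9), (24,G3,10), (25,G2,11), (29,G2,12)
Step 2: Sum ranks within each group.
R_1 = 13.5 (n_1 = 3)
R_2 = 34 (n_2 = 5)
R_3 = 30.5 (n_3 = 4)
Step 3: H = 12/(N(N+1)) * sum(R_i^2/n_i) - 3(N+1)
     = 12/(12*13) * (13.5^2/3 + 34^2/5 + 30.5^2/4) - 3*13
     = 0.076923 * 524.513 - 39
     = 1.347115.
Step 4: Ties present; correction factor C = 1 - 12/(12^3 - 12) = 0.993007. Corrected H = 1.347115 / 0.993007 = 1.356602.
Step 5: Under H0, H ~ chi^2(2); p-value = 0.507478.
Step 6: alpha = 0.05. fail to reject H0.

H = 1.3566, df = 2, p = 0.507478, fail to reject H0.


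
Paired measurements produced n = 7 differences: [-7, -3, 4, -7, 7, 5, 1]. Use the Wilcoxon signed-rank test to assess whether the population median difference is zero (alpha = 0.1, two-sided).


Step 1: Drop any zero differences (none here) and take |d_i|.
|d| = [7, 3, 4, 7, 7, 5, 1]
Step 2: Midrank |d_i| (ties get averaged ranks).
ranks: |7|->6, |3|->2, |4|->3, |7|->6, |7|->6, |5|->4, |1|->1
Step 3: Attach original signs; sum ranks with positive sign and with negative sign.
W+ = 3 + 6 + 4 + 1 = 14
W- = 6 + 2 + 6 = 14
(Check: W+ + W- = 28 should equal n(n+1)/2 = 28.)
Step 4: Test statistic W = min(W+, W-) = 14.
Step 5: Ties in |d|, so use the tie-corrected normal approximation.
        E[W] = n(n+1)/4 = 7*8/4 = 14.
        Tie groups: |d|=7 (t=3); sum(t^3 - t) = 24.
        Var[W] = n(n+1)(2n+1)/24 - sum(t^3-t)/48 = 840/24 - 24/48 = 34.5.
        z = (W - E[W]) / sqrt(Var[W]) = (14 - 14) / 5.8737 = 0.0000.
        Two-sided p = 2*Phi(z) = 1.000000.
Step 6: alpha = 0.1. fail to reject H0.

W+ = 14, W- = 14, W = min = 14, p = 1.000000, fail to reject H0.


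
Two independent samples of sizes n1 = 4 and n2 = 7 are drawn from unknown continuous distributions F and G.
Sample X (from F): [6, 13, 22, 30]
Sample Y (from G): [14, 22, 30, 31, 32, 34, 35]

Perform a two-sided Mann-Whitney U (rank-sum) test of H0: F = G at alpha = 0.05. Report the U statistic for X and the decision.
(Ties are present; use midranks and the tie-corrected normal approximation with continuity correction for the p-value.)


Step 1: Combine and sort all 11 observations; assign midranks.
sorted (value, group): (6,X), (13,X), (14,Y), (22,X), (22,Y), (30,X), (30,Y), (31,Y), (32,Y), (34,Y), (35,Y)
ranks: 6->1, 13->2, 14->3, 22->4.5, 22->4.5, 30->6.5, 30->6.5, 31->8, 32->9, 34->10, 35->11
Step 2: Rank sum for X: R1 = 1 + 2 + 4.5 + 6.5 = 14.
Step 3: U_X = R1 - n1(n1+1)/2 = 14 - 4*5/2 = 14 - 10 = 4.
       U_Y = n1*n2 - U_X = 28 - 4 = 24.
Step 4: Ties are present, so use the tie-corrected normal approximation (with continuity correction) for the p-value.
Step 5: p-value = 0.071302; compare to alpha = 0.05. fail to reject H0.

U_X = 4, p = 0.071302, fail to reject H0 at alpha = 0.05.


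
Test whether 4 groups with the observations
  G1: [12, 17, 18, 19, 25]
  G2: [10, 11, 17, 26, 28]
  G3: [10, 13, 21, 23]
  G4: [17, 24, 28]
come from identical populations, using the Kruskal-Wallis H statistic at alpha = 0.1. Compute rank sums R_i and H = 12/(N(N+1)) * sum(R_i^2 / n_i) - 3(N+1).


Step 1: Combine all N = 17 observations and assign midranks.
sorted (value, group, rank): (10,G2,1.5), (10,G3,1.5), (11,G2,3), (12,G1,4), (13,G3,5), (17,G1,7), (17,G2,7), (17,G4,7), (18,G1,9), (19,G1,10), (21,G3,11), (23,G3,12), (24,G4,13), (25,G1,14), (26,G2,15), (28,G2,16.5), (28,G4,16.5)
Step 2: Sum ranks within each group.
R_1 = 44 (n_1 = 5)
R_2 = 43 (n_2 = 5)
R_3 = 29.5 (n_3 = 4)
R_4 = 36.5 (n_4 = 3)
Step 3: H = 12/(N(N+1)) * sum(R_i^2/n_i) - 3(N+1)
     = 12/(17*18) * (44^2/5 + 43^2/5 + 29.5^2/4 + 36.5^2/3) - 3*18
     = 0.039216 * 1418.65 - 54
     = 1.633170.
Step 4: Ties present; correction factor C = 1 - 36/(17^3 - 17) = 0.992647. Corrected H = 1.633170 / 0.992647 = 1.645267.
Step 5: Under H0, H ~ chi^2(3); p-value = 0.649170.
Step 6: alpha = 0.1. fail to reject H0.

H = 1.6453, df = 3, p = 0.649170, fail to reject H0.


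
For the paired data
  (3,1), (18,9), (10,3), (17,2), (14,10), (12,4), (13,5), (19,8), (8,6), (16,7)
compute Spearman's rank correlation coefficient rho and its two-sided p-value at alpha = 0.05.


Step 1: Rank x and y separately (midranks; no ties here).
rank(x): 3->1, 18->9, 10->3, 17->8, 14->6, 12->4, 13->5, 19->10, 8->2, 16->7
rank(y): 1->1, 9->9, 3->3, 2->2, 10->10, 4->4, 5->5, 8->8, 6->6, 7->7
Step 2: d_i = R_x(i) - R_y(i); compute d_i^2.
  (1-1)^2=0, (9-9)^2=0, (3-3)^2=0, (8-2)^2=36, (6-10)^2=16, (4-4)^2=0, (5-5)^2=0, (10-8)^2=4, (2-6)^2=16, (7-7)^2=0
sum(d^2) = 72.
Step 3: rho = 1 - 6*72 / (10*(10^2 - 1)) = 1 - 432/990 = 0.563636.
Step 4: Under H0, t = rho * sqrt((n-2)/(1-rho^2)) = 1.9300 ~ t(8).
Step 5: Two-sided p-value from the t-distribution with 8 df = 0.089724.
Step 6: alpha = 0.05. fail to reject H0.

rho = 0.5636, p = 0.089724, fail to reject H0 at alpha = 0.05.


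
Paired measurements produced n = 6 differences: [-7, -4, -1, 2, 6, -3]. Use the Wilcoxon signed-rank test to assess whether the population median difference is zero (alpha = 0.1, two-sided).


Step 1: Drop any zero differences (none here) and take |d_i|.
|d| = [7, 4, 1, 2, 6, 3]
Step 2: Midrank |d_i| (ties get averaged ranks).
ranks: |7|->6, |4|->4, |1|->1, |2|->2, |6|->5, |3|->3
Step 3: Attach original signs; sum ranks with positive sign and with negative sign.
W+ = 2 + 5 = 7
W- = 6 + 4 + 1 + 3 = 14
(Check: W+ + W- = 21 should equal n(n+1)/2 = 21.)
Step 4: Test statistic W = min(W+, W-) = 7.
Step 5: No ties, so the exact null distribution over the 2^6 = 64 sign assignments gives the two-sided p-value = 0.562500.
Step 6: alpha = 0.1. fail to reject H0.

W+ = 7, W- = 14, W = min = 7, p = 0.562500, fail to reject H0.


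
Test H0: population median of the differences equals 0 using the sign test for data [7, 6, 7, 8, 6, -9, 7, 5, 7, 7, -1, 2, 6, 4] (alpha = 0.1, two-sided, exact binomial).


Step 1: Discard zero differences. Original n = 14; n_eff = number of nonzero differences = 14.
Nonzero differences (with sign): +7, +6, +7, +8, +6, -9, +7, +5, +7, +7, -1, +2, +6, +4
Step 2: Count signs: positive = 12, negative = 2.
Step 3: Under H0: P(positive) = 0.5, so the number of positives S ~ Bin(14, 0.5).
Step 4: Two-sided exact p-value = sum of Bin(14,0.5) probabilities at or below the observed probability = 0.012939.
Step 5: alpha = 0.1. reject H0.

n_eff = 14, pos = 12, neg = 2, p = 0.012939, reject H0.


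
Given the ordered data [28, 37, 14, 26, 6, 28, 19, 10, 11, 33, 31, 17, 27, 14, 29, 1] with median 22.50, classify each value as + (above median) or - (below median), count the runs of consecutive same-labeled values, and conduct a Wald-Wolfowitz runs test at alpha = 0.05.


Step 1: Compute median = 22.50; label A = above, B = below.
Labels in order: AABABABBBAABABAB  (n_A = 8, n_B = 8)
Step 2: Count runs R = 12.
Step 3: Under H0 (random ordering), E[R] = 2*n_A*n_B/(n_A+n_B) + 1 = 2*8*8/16 + 1 = 9.0000.
        Var[R] = 2*n_A*n_B*(2*n_A*n_B - n_A - n_B) / ((n_A+n_B)^2 * (n_A+n_B-1)) = 14336/3840 = 3.7333.
        SD[R] = 1.9322.
Step 4: Continuity-corrected z = (R - 0.5 - E[R]) / SD[R] = (12 - 0.5 - 9.0000) / 1.9322 = 1.2939.
Step 5: Two-sided p-value via normal approximation = 2*(1 - Phi(|z|)) = 0.195709.
Step 6: alpha = 0.05. fail to reject H0.

R = 12, z = 1.2939, p = 0.195709, fail to reject H0.


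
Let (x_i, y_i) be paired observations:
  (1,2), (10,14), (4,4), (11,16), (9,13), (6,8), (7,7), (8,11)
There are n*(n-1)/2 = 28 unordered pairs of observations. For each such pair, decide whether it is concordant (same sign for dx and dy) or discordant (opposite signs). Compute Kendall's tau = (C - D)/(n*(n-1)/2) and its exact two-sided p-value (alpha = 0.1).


Step 1: Enumerate the 28 unordered pairs (i,j) with i<j and classify each by sign(x_j-x_i) * sign(y_j-y_i).
  (1,2):dx=+9,dy=+12->C; (1,3):dx=+3,dy=+2->C; (1,4):dx=+10,dy=+14->C; (1,5):dx=+8,dy=+11->C
  (1,6):dx=+5,dy=+6->C; (1,7):dx=+6,dy=+5->C; (1,8):dx=+7,dy=+9->C; (2,3):dx=-6,dy=-10->C
  (2,4):dx=+1,dy=+2->C; (2,5):dx=-1,dy=-1->C; (2,6):dx=-4,dy=-6->C; (2,7):dx=-3,dy=-7->C
  (2,8):dx=-2,dy=-3->C; (3,4):dx=+7,dy=+12->C; (3,5):dx=+5,dy=+9->C; (3,6):dx=+2,dy=+4->C
  (3,7):dx=+3,dy=+3->C; (3,8):dx=+4,dy=+7->C; (4,5):dx=-2,dy=-3->C; (4,6):dx=-5,dy=-8->C
  (4,7):dx=-4,dy=-9->C; (4,8):dx=-3,dy=-5->C; (5,6):dx=-3,dy=-5->C; (5,7):dx=-2,dy=-6->C
  (5,8):dx=-1,dy=-2->C; (6,7):dx=+1,dy=-1->D; (6,8):dx=+2,dy=+3->C; (7,8):dx=+1,dy=+4->C
Step 2: C = 27, D = 1, total pairs = 28.
Step 3: tau = (C - D)/(n(n-1)/2) = (27 - 1)/28 = 0.928571.
Step 4: Exact two-sided p-value (enumerate n! = 40320 permutations of y under H0): p = 0.000397.
Step 5: alpha = 0.1. reject H0.

tau_b = 0.9286 (C=27, D=1), p = 0.000397, reject H0.


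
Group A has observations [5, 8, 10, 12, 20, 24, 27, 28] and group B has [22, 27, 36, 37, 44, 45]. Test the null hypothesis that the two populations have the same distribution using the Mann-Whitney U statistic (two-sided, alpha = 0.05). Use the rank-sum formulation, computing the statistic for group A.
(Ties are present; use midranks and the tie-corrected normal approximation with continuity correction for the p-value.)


Step 1: Combine and sort all 14 observations; assign midranks.
sorted (value, group): (5,X), (8,X), (10,X), (12,X), (20,X), (22,Y), (24,X), (27,X), (27,Y), (28,X), (36,Y), (37,Y), (44,Y), (45,Y)
ranks: 5->1, 8->2, 10->3, 12->4, 20->5, 22->6, 24->7, 27->8.5, 27->8.5, 28->10, 36->11, 37->12, 44->13, 45->14
Step 2: Rank sum for X: R1 = 1 + 2 + 3 + 4 + 5 + 7 + 8.5 + 10 = 40.5.
Step 3: U_X = R1 - n1(n1+1)/2 = 40.5 - 8*9/2 = 40.5 - 36 = 4.5.
       U_Y = n1*n2 - U_X = 48 - 4.5 = 43.5.
Step 4: Ties are present, so use the tie-corrected normal approximation (with continuity correction) for the p-value.
Step 5: p-value = 0.014065; compare to alpha = 0.05. reject H0.

U_X = 4.5, p = 0.014065, reject H0 at alpha = 0.05.


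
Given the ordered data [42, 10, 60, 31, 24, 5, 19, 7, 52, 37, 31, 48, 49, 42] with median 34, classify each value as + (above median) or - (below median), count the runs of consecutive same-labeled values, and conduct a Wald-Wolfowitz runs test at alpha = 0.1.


Step 1: Compute median = 34; label A = above, B = below.
Labels in order: ABABBBBBAABAAA  (n_A = 7, n_B = 7)
Step 2: Count runs R = 7.
Step 3: Under H0 (random ordering), E[R] = 2*n_A*n_B/(n_A+n_B) + 1 = 2*7*7/14 + 1 = 8.0000.
        Var[R] = 2*n_A*n_B*(2*n_A*n_B - n_A - n_B) / ((n_A+n_B)^2 * (n_A+n_B-1)) = 8232/2548 = 3.2308.
        SD[R] = 1.7974.
Step 4: Continuity-corrected z = (R + 0.5 - E[R]) / SD[R] = (7 + 0.5 - 8.0000) / 1.7974 = -0.2782.
Step 5: Two-sided p-value via normal approximation = 2*(1 - Phi(|z|)) = 0.780879.
Step 6: alpha = 0.1. fail to reject H0.

R = 7, z = -0.2782, p = 0.780879, fail to reject H0.


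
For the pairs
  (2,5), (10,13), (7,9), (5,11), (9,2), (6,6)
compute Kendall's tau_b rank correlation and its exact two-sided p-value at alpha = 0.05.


Step 1: Enumerate the 15 unordered pairs (i,j) with i<j and classify each by sign(x_j-x_i) * sign(y_j-y_i).
  (1,2):dx=+8,dy=+8->C; (1,3):dx=+5,dy=+4->C; (1,4):dx=+3,dy=+6->C; (1,5):dx=+7,dy=-3->D
  (1,6):dx=+4,dy=+1->C; (2,3):dx=-3,dy=-4->C; (2,4):dx=-5,dy=-2->C; (2,5):dx=-1,dy=-11->C
  (2,6):dx=-4,dy=-7->C; (3,4):dx=-2,dy=+2->D; (3,5):dx=+2,dy=-7->D; (3,6):dx=-1,dy=-3->C
  (4,5):dx=+4,dy=-9->D; (4,6):dx=+1,dy=-5->D; (5,6):dx=-3,dy=+4->D
Step 2: C = 9, D = 6, total pairs = 15.
Step 3: tau = (C - D)/(n(n-1)/2) = (9 - 6)/15 = 0.200000.
Step 4: Exact two-sided p-value (enumerate n! = 720 permutations of y under H0): p = 0.719444.
Step 5: alpha = 0.05. fail to reject H0.

tau_b = 0.2000 (C=9, D=6), p = 0.719444, fail to reject H0.


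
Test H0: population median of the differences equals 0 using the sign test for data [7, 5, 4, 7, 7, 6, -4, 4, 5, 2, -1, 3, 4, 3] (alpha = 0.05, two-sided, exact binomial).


Step 1: Discard zero differences. Original n = 14; n_eff = number of nonzero differences = 14.
Nonzero differences (with sign): +7, +5, +4, +7, +7, +6, -4, +4, +5, +2, -1, +3, +4, +3
Step 2: Count signs: positive = 12, negative = 2.
Step 3: Under H0: P(positive) = 0.5, so the number of positives S ~ Bin(14, 0.5).
Step 4: Two-sided exact p-value = sum of Bin(14,0.5) probabilities at or below the observed probability = 0.012939.
Step 5: alpha = 0.05. reject H0.

n_eff = 14, pos = 12, neg = 2, p = 0.012939, reject H0.


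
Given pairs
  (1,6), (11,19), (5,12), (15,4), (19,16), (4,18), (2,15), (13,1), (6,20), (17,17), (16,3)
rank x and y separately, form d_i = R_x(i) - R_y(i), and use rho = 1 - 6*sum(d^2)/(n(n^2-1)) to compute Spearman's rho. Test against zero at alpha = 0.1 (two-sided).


Step 1: Rank x and y separately (midranks; no ties here).
rank(x): 1->1, 11->6, 5->4, 15->8, 19->11, 4->3, 2->2, 13->7, 6->5, 17->10, 16->9
rank(y): 6->4, 19->10, 12->5, 4->3, 16->7, 18->9, 15->6, 1->1, 20->11, 17->8, 3->2
Step 2: d_i = R_x(i) - R_y(i); compute d_i^2.
  (1-4)^2=9, (6-10)^2=16, (4-5)^2=1, (8-3)^2=25, (11-7)^2=16, (3-9)^2=36, (2-6)^2=16, (7-1)^2=36, (5-11)^2=36, (10-8)^2=4, (9-2)^2=49
sum(d^2) = 244.
Step 3: rho = 1 - 6*244 / (11*(11^2 - 1)) = 1 - 1464/1320 = -0.109091.
Step 4: Under H0, t = rho * sqrt((n-2)/(1-rho^2)) = -0.3292 ~ t(9).
Step 5: Two-sided p-value from the t-distribution with 9 df = 0.749509.
Step 6: alpha = 0.1. fail to reject H0.

rho = -0.1091, p = 0.749509, fail to reject H0 at alpha = 0.1.


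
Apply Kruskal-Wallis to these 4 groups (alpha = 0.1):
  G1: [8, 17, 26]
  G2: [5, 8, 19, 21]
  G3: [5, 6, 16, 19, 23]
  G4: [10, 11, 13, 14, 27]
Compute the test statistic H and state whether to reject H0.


Step 1: Combine all N = 17 observations and assign midranks.
sorted (value, group, rank): (5,G2,1.5), (5,G3,1.5), (6,G3,3), (8,G1,4.5), (8,G2,4.5), (10,G4,6), (11,G4,7), (13,G4,8), (14,G4,9), (16,G3,10), (17,G1,11), (19,G2,12.5), (19,G3,12.5), (21,G2,14), (23,G3,15), (26,G1,16), (27,G4,17)
Step 2: Sum ranks within each group.
R_1 = 31.5 (n_1 = 3)
R_2 = 32.5 (n_2 = 4)
R_3 = 42 (n_3 = 5)
R_4 = 47 (n_4 = 5)
Step 3: H = 12/(N(N+1)) * sum(R_i^2/n_i) - 3(N+1)
     = 12/(17*18) * (31.5^2/3 + 32.5^2/4 + 42^2/5 + 47^2/5) - 3*18
     = 0.039216 * 1389.41 - 54
     = 0.486765.
Step 4: Ties present; correction factor C = 1 - 18/(17^3 - 17) = 0.996324. Corrected H = 0.486765 / 0.996324 = 0.488561.
Step 5: Under H0, H ~ chi^2(3); p-value = 0.921397.
Step 6: alpha = 0.1. fail to reject H0.

H = 0.4886, df = 3, p = 0.921397, fail to reject H0.


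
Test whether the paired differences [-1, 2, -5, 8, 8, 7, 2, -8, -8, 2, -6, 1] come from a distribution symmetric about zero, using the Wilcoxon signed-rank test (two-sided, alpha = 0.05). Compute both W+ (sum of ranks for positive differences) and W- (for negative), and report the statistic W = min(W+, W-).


Step 1: Drop any zero differences (none here) and take |d_i|.
|d| = [1, 2, 5, 8, 8, 7, 2, 8, 8, 2, 6, 1]
Step 2: Midrank |d_i| (ties get averaged ranks).
ranks: |1|->1.5, |2|->4, |5|->6, |8|->10.5, |8|->10.5, |7|->8, |2|->4, |8|->10.5, |8|->10.5, |2|->4, |6|->7, |1|->1.5
Step 3: Attach original signs; sum ranks with positive sign and with negative sign.
W+ = 4 + 10.5 + 10.5 + 8 + 4 + 4 + 1.5 = 42.5
W- = 1.5 + 6 + 10.5 + 10.5 + 7 = 35.5
(Check: W+ + W- = 78 should equal n(n+1)/2 = 78.)
Step 4: Test statistic W = min(W+, W-) = 35.5.
Step 5: Ties in |d|, so use the tie-corrected normal approximation.
        E[W] = n(n+1)/4 = 12*13/4 = 39.
        Tie groups: |d|=1 (t=2), |d|=2 (t=3), |d|=8 (t=4); sum(t^3 - t) = 90.
        Var[W] = n(n+1)(2n+1)/24 - sum(t^3-t)/48 = 3900/24 - 90/48 = 160.625.
        z = (W - E[W]) / sqrt(Var[W]) = (35.5 - 39) / 12.6738 = -0.2762.
        Two-sided p = 2*Phi(z) = 0.782425.
Step 6: alpha = 0.05. fail to reject H0.

W+ = 42.5, W- = 35.5, W = min = 35.5, p = 0.782425, fail to reject H0.


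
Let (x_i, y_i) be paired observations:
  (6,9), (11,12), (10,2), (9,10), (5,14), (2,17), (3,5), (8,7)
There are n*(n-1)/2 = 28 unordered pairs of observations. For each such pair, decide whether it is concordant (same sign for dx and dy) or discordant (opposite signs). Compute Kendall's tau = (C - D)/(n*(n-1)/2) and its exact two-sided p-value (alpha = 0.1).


Step 1: Enumerate the 28 unordered pairs (i,j) with i<j and classify each by sign(x_j-x_i) * sign(y_j-y_i).
  (1,2):dx=+5,dy=+3->C; (1,3):dx=+4,dy=-7->D; (1,4):dx=+3,dy=+1->C; (1,5):dx=-1,dy=+5->D
  (1,6):dx=-4,dy=+8->D; (1,7):dx=-3,dy=-4->C; (1,8):dx=+2,dy=-2->D; (2,3):dx=-1,dy=-10->C
  (2,4):dx=-2,dy=-2->C; (2,5):dx=-6,dy=+2->D; (2,6):dx=-9,dy=+5->D; (2,7):dx=-8,dy=-7->C
  (2,8):dx=-3,dy=-5->C; (3,4):dx=-1,dy=+8->D; (3,5):dx=-5,dy=+12->D; (3,6):dx=-8,dy=+15->D
  (3,7):dx=-7,dy=+3->D; (3,8):dx=-2,dy=+5->D; (4,5):dx=-4,dy=+4->D; (4,6):dx=-7,dy=+7->D
  (4,7):dx=-6,dy=-5->C; (4,8):dx=-1,dy=-3->C; (5,6):dx=-3,dy=+3->D; (5,7):dx=-2,dy=-9->C
  (5,8):dx=+3,dy=-7->D; (6,7):dx=+1,dy=-12->D; (6,8):dx=+6,dy=-10->D; (7,8):dx=+5,dy=+2->C
Step 2: C = 11, D = 17, total pairs = 28.
Step 3: tau = (C - D)/(n(n-1)/2) = (11 - 17)/28 = -0.214286.
Step 4: Exact two-sided p-value (enumerate n! = 40320 permutations of y under H0): p = 0.548413.
Step 5: alpha = 0.1. fail to reject H0.

tau_b = -0.2143 (C=11, D=17), p = 0.548413, fail to reject H0.


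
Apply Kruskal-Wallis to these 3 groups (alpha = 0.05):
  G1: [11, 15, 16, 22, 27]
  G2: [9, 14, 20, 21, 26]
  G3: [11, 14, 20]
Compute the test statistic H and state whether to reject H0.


Step 1: Combine all N = 13 observations and assign midranks.
sorted (value, group, rank): (9,G2,1), (11,G1,2.5), (11,G3,2.5), (14,G2,4.5), (14,G3,4.5), (15,G1,6), (16,G1,7), (20,G2,8.5), (20,G3,8.5), (21,G2,10), (22,G1,11), (26,G2,12), (27,G1,13)
Step 2: Sum ranks within each group.
R_1 = 39.5 (n_1 = 5)
R_2 = 36 (n_2 = 5)
R_3 = 15.5 (n_3 = 3)
Step 3: H = 12/(N(N+1)) * sum(R_i^2/n_i) - 3(N+1)
     = 12/(13*14) * (39.5^2/5 + 36^2/5 + 15.5^2/3) - 3*14
     = 0.065934 * 651.333 - 42
     = 0.945055.
Step 4: Ties present; correction factor C = 1 - 18/(13^3 - 13) = 0.991758. Corrected H = 0.945055 / 0.991758 = 0.952909.
Step 5: Under H0, H ~ chi^2(2); p-value = 0.620981.
Step 6: alpha = 0.05. fail to reject H0.

H = 0.9529, df = 2, p = 0.620981, fail to reject H0.


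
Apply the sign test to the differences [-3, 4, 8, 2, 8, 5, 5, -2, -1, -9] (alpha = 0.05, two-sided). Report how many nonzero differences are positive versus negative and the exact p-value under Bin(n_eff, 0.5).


Step 1: Discard zero differences. Original n = 10; n_eff = number of nonzero differences = 10.
Nonzero differences (with sign): -3, +4, +8, +2, +8, +5, +5, -2, -1, -9
Step 2: Count signs: positive = 6, negative = 4.
Step 3: Under H0: P(positive) = 0.5, so the number of positives S ~ Bin(10, 0.5).
Step 4: Two-sided exact p-value = sum of Bin(10,0.5) probabilities at or below the observed probability = 0.753906.
Step 5: alpha = 0.05. fail to reject H0.

n_eff = 10, pos = 6, neg = 4, p = 0.753906, fail to reject H0.


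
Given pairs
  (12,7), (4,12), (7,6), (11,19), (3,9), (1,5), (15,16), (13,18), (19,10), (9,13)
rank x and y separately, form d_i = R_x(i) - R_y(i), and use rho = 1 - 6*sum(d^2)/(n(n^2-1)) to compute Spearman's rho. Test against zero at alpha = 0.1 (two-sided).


Step 1: Rank x and y separately (midranks; no ties here).
rank(x): 12->7, 4->3, 7->4, 11->6, 3->2, 1->1, 15->9, 13->8, 19->10, 9->5
rank(y): 7->3, 12->6, 6->2, 19->10, 9->4, 5->1, 16->8, 18->9, 10->5, 13->7
Step 2: d_i = R_x(i) - R_y(i); compute d_i^2.
  (7-3)^2=16, (3-6)^2=9, (4-2)^2=4, (6-10)^2=16, (2-4)^2=4, (1-1)^2=0, (9-8)^2=1, (8-9)^2=1, (10-5)^2=25, (5-7)^2=4
sum(d^2) = 80.
Step 3: rho = 1 - 6*80 / (10*(10^2 - 1)) = 1 - 480/990 = 0.515152.
Step 4: Under H0, t = rho * sqrt((n-2)/(1-rho^2)) = 1.7000 ~ t(8).
Step 5: Two-sided p-value from the t-distribution with 8 df = 0.127553.
Step 6: alpha = 0.1. fail to reject H0.

rho = 0.5152, p = 0.127553, fail to reject H0 at alpha = 0.1.


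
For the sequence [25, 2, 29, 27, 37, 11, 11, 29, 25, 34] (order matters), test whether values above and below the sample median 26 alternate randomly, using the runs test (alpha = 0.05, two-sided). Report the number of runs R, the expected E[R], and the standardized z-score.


Step 1: Compute median = 26; label A = above, B = below.
Labels in order: BBAAABBABA  (n_A = 5, n_B = 5)
Step 2: Count runs R = 6.
Step 3: Under H0 (random ordering), E[R] = 2*n_A*n_B/(n_A+n_B) + 1 = 2*5*5/10 + 1 = 6.0000.
        Var[R] = 2*n_A*n_B*(2*n_A*n_B - n_A - n_B) / ((n_A+n_B)^2 * (n_A+n_B-1)) = 2000/900 = 2.2222.
        SD[R] = 1.4907.
Step 4: R = E[R], so z = 0 with no continuity correction.
Step 5: Two-sided p-value via normal approximation = 2*(1 - Phi(|z|)) = 1.000000.
Step 6: alpha = 0.05. fail to reject H0.

R = 6, z = 0.0000, p = 1.000000, fail to reject H0.


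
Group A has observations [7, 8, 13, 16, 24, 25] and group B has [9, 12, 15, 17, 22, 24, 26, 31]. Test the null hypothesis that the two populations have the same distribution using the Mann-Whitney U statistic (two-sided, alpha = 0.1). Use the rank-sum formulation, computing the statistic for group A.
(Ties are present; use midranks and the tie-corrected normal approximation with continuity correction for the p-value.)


Step 1: Combine and sort all 14 observations; assign midranks.
sorted (value, group): (7,X), (8,X), (9,Y), (12,Y), (13,X), (15,Y), (16,X), (17,Y), (22,Y), (24,X), (24,Y), (25,X), (26,Y), (31,Y)
ranks: 7->1, 8->2, 9->3, 12->4, 13->5, 15->6, 16->7, 17->8, 22->9, 24->10.5, 24->10.5, 25->12, 26->13, 31->14
Step 2: Rank sum for X: R1 = 1 + 2 + 5 + 7 + 10.5 + 12 = 37.5.
Step 3: U_X = R1 - n1(n1+1)/2 = 37.5 - 6*7/2 = 37.5 - 21 = 16.5.
       U_Y = n1*n2 - U_X = 48 - 16.5 = 31.5.
Step 4: Ties are present, so use the tie-corrected normal approximation (with continuity correction) for the p-value.
Step 5: p-value = 0.365629; compare to alpha = 0.1. fail to reject H0.

U_X = 16.5, p = 0.365629, fail to reject H0 at alpha = 0.1.


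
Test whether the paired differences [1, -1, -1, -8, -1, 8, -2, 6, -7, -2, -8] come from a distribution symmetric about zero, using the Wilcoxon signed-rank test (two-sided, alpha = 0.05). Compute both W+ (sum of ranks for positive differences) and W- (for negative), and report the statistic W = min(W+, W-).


Step 1: Drop any zero differences (none here) and take |d_i|.
|d| = [1, 1, 1, 8, 1, 8, 2, 6, 7, 2, 8]
Step 2: Midrank |d_i| (ties get averaged ranks).
ranks: |1|->2.5, |1|->2.5, |1|->2.5, |8|->10, |1|->2.5, |8|->10, |2|->5.5, |6|->7, |7|->8, |2|->5.5, |8|->10
Step 3: Attach original signs; sum ranks with positive sign and with negative sign.
W+ = 2.5 + 10 + 7 = 19.5
W- = 2.5 + 2.5 + 10 + 2.5 + 5.5 + 8 + 5.5 + 10 = 46.5
(Check: W+ + W- = 66 should equal n(n+1)/2 = 66.)
Step 4: Test statistic W = min(W+, W-) = 19.5.
Step 5: Ties in |d|, so use the tie-corrected normal approximation.
        E[W] = n(n+1)/4 = 11*12/4 = 33.
        Tie groups: |d|=1 (t=4), |d|=2 (t=2), |d|=8 (t=3); sum(t^3 - t) = 90.
        Var[W] = n(n+1)(2n+1)/24 - sum(t^3-t)/48 = 3036/24 - 90/48 = 124.625.
        z = (W - E[W]) / sqrt(Var[W]) = (19.5 - 33) / 11.1636 = -1.2093.
        Two-sided p = 2*Phi(z) = 0.226551.
Step 6: alpha = 0.05. fail to reject H0.

W+ = 19.5, W- = 46.5, W = min = 19.5, p = 0.226551, fail to reject H0.


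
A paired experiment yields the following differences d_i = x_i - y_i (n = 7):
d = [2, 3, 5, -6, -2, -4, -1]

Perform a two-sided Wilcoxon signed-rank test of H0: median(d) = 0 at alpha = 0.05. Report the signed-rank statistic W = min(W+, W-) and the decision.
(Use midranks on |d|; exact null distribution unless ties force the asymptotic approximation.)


Step 1: Drop any zero differences (none here) and take |d_i|.
|d| = [2, 3, 5, 6, 2, 4, 1]
Step 2: Midrank |d_i| (ties get averaged ranks).
ranks: |2|->2.5, |3|->4, |5|->6, |6|->7, |2|->2.5, |4|->5, |1|->1
Step 3: Attach original signs; sum ranks with positive sign and with negative sign.
W+ = 2.5 + 4 + 6 = 12.5
W- = 7 + 2.5 + 5 + 1 = 15.5
(Check: W+ + W- = 28 should equal n(n+1)/2 = 28.)
Step 4: Test statistic W = min(W+, W-) = 12.5.
Step 5: Ties in |d|, so use the tie-corrected normal approximation.
        E[W] = n(n+1)/4 = 7*8/4 = 14.
        Tie groups: |d|=2 (t=2); sum(t^3 - t) = 6.
        Var[W] = n(n+1)(2n+1)/24 - sum(t^3-t)/48 = 840/24 - 6/48 = 34.875.
        z = (W - E[W]) / sqrt(Var[W]) = (12.5 - 14) / 5.9055 = -0.2540.
        Two-sided p = 2*Phi(z) = 0.799495.
Step 6: alpha = 0.05. fail to reject H0.

W+ = 12.5, W- = 15.5, W = min = 12.5, p = 0.799495, fail to reject H0.


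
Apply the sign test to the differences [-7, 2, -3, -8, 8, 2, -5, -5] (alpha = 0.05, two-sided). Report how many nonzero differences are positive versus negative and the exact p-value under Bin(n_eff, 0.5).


Step 1: Discard zero differences. Original n = 8; n_eff = number of nonzero differences = 8.
Nonzero differences (with sign): -7, +2, -3, -8, +8, +2, -5, -5
Step 2: Count signs: positive = 3, negative = 5.
Step 3: Under H0: P(positive) = 0.5, so the number of positives S ~ Bin(8, 0.5).
Step 4: Two-sided exact p-value = sum of Bin(8,0.5) probabilities at or below the observed probability = 0.726562.
Step 5: alpha = 0.05. fail to reject H0.

n_eff = 8, pos = 3, neg = 5, p = 0.726562, fail to reject H0.


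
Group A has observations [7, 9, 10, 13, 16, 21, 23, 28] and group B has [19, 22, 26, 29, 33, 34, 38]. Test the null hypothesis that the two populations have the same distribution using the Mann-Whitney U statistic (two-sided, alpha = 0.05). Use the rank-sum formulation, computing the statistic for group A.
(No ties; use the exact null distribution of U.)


Step 1: Combine and sort all 15 observations; assign midranks.
sorted (value, group): (7,X), (9,X), (10,X), (13,X), (16,X), (19,Y), (21,X), (22,Y), (23,X), (26,Y), (28,X), (29,Y), (33,Y), (34,Y), (38,Y)
ranks: 7->1, 9->2, 10->3, 13->4, 16->5, 19->6, 21->7, 22->8, 23->9, 26->10, 28->11, 29->12, 33->13, 34->14, 38->15
Step 2: Rank sum for X: R1 = 1 + 2 + 3 + 4 + 5 + 7 + 9 + 11 = 42.
Step 3: U_X = R1 - n1(n1+1)/2 = 42 - 8*9/2 = 42 - 36 = 6.
       U_Y = n1*n2 - U_X = 56 - 6 = 50.
Step 4: No ties, so the exact null distribution of U (based on enumerating the C(15,8) = 6435 equally likely rank assignments) gives the two-sided p-value.
Step 5: p-value = 0.009324; compare to alpha = 0.05. reject H0.

U_X = 6, p = 0.009324, reject H0 at alpha = 0.05.
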